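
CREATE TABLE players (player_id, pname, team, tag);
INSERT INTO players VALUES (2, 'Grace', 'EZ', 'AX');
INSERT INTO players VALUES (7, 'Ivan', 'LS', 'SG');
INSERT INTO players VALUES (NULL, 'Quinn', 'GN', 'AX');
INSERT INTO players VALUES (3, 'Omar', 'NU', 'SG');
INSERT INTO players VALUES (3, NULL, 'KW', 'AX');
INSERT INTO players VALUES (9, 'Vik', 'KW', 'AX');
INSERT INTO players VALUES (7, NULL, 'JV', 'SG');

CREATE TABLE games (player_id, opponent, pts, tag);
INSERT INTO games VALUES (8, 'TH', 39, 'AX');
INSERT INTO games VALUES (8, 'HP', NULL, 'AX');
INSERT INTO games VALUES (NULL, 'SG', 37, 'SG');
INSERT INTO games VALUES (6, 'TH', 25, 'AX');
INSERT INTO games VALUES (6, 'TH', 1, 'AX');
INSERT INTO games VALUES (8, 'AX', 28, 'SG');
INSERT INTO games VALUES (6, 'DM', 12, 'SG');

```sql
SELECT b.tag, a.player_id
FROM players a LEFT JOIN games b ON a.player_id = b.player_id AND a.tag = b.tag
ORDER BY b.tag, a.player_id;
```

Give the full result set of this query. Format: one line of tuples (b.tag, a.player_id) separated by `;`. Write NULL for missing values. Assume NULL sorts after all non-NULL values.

(NULL, 2); (NULL, 3); (NULL, 3); (NULL, 7); (NULL, 7); (NULL, 9); (NULL, NULL)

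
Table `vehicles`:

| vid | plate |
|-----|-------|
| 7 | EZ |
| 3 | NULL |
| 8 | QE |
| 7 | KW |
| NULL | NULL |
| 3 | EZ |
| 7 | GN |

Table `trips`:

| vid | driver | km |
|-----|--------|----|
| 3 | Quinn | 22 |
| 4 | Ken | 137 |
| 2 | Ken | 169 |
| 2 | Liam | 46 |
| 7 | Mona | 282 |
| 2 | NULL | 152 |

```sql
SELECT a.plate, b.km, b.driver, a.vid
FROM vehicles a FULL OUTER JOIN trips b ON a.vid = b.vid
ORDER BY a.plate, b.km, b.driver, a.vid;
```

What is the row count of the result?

11

FULL OUTER JOIN keeps every row from both sides; unmatched rows get NULL for the other side's columns.
Matching on a.vid = b.vid. A NULL in a compared column never satisfies the condition.
Matched pairs: 5; unmatched a rows kept: 2; unmatched b rows kept: 4.
Total: 5 matched + 6 padded = 11 rows.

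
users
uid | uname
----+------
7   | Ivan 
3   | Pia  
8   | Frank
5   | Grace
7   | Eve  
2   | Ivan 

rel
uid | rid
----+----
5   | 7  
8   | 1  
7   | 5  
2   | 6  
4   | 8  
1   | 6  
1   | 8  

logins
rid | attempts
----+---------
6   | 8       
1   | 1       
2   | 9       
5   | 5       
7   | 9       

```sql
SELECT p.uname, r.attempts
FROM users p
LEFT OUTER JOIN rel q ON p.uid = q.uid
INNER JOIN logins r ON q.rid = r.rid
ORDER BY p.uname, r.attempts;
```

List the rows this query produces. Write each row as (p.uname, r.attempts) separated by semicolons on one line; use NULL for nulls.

(Eve, 5); (Frank, 1); (Grace, 9); (Ivan, 5); (Ivan, 8)

Evaluate left to right. First `users p LEFT JOIN rel q` on uid: 6 row(s).
Then INNER JOIN `logins r` on rid: keep only rows whose q.rid appears in r.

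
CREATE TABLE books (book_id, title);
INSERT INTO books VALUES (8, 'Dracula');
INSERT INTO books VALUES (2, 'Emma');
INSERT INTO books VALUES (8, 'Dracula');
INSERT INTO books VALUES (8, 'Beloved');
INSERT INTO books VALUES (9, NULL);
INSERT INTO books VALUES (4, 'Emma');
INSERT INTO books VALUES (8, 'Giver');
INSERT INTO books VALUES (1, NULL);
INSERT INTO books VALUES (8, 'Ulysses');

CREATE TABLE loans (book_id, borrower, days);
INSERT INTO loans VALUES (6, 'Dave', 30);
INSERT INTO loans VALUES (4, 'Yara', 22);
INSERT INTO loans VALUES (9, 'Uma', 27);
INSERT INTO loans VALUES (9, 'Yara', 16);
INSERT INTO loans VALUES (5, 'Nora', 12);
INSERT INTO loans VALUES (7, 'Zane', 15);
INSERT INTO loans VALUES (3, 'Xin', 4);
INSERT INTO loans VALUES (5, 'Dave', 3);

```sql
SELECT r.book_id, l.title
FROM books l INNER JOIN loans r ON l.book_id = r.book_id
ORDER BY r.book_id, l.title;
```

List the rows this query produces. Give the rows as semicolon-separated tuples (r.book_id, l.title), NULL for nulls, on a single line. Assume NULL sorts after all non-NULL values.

INNER JOIN keeps only pairs where the ON condition holds.
Matching on l.book_id = r.book_id.
- l[0] book_id=8 → no match; dropped.
- l[1] book_id=2 → no match; dropped.
- l[2] book_id=8 → no match; dropped.
- l[3] book_id=8 → no match; dropped.
- l[4] book_id=9 → 2 match(es) in r → 2 row(s).
- l[5] book_id=4 → 1 match(es) in r → 1 row(s).
- l[6] book_id=8 → no match; dropped.
- l[7] book_id=1 → no match; dropped.
- l[8] book_id=8 → no match; dropped.
After projecting and ordering:
r.book_id | l.title
4 | Emma
9 | NULL
9 | NULL

(4, Emma); (9, NULL); (9, NULL)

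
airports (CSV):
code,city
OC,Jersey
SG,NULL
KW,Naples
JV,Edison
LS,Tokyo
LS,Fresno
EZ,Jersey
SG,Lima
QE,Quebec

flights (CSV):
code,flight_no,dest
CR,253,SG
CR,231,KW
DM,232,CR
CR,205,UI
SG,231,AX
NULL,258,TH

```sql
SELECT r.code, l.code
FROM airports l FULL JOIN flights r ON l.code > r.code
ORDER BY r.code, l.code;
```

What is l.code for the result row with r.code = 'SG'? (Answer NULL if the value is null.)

FULL OUTER JOIN keeps every row from both sides; unmatched rows get NULL for the other side's columns.
Matching on l.code > r.code. A NULL in a compared column never satisfies the condition.
- l row (code=OC): matches 4 r row(s) → 4 output row(s).
- l row (code=SG): matches 4 r row(s) → 4 output row(s).
- l row (code=KW): matches 4 r row(s) → 4 output row(s).
- l row (code=JV): matches 4 r row(s) → 4 output row(s).
- l row (code=LS): matches 4 r row(s) → 4 output row(s).
- l row (code=LS): matches 4 r row(s) → 4 output row(s).
- l row (code=EZ): matches 4 r row(s) → 4 output row(s).
- l row (code=SG): matches 4 r row(s) → 4 output row(s).
- l row (code=QE): matches 4 r row(s) → 4 output row(s).
- plus 2 unmatched r row(s), each kept with NULL l columns.

NULL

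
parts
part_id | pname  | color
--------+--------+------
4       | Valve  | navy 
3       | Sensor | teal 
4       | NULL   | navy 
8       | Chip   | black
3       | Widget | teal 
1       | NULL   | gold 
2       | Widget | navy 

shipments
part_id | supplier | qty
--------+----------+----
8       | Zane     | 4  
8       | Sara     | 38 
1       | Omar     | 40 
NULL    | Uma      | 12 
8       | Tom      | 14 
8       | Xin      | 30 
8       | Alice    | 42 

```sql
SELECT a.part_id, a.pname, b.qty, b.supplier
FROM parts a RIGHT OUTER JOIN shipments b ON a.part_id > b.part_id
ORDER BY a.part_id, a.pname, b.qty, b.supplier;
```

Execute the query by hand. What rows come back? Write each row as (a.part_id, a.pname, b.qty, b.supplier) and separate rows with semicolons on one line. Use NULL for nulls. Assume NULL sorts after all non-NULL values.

(2, Widget, 40, Omar); (3, Sensor, 40, Omar); (3, Widget, 40, Omar); (4, Valve, 40, Omar); (4, NULL, 40, Omar); (8, Chip, 40, Omar); (NULL, NULL, 4, Zane); (NULL, NULL, 12, Uma); (NULL, NULL, 14, Tom); (NULL, NULL, 30, Xin); (NULL, NULL, 38, Sara); (NULL, NULL, 42, Alice)

RIGHT JOIN keeps every row from `shipments`; unmatched rows get NULL for `parts`'s columns.
Matching on a.part_id > b.part_id. A NULL in a compared column never satisfies the condition.
- part_id=4: 1 matching b row(s), so 1 row(s) emitted.
- part_id=3: 1 matching b row(s), so 1 row(s) emitted.
- part_id=4: 1 matching b row(s), so 1 row(s) emitted.
- part_id=8: 1 matching b row(s), so 1 row(s) emitted.
- part_id=3: 1 matching b row(s), so 1 row(s) emitted.
- part_id=1: no matching b row.
- part_id=2: 1 matching b row(s), so 1 row(s) emitted.
- 6 row(s) from b found no a partner → padded with NULL.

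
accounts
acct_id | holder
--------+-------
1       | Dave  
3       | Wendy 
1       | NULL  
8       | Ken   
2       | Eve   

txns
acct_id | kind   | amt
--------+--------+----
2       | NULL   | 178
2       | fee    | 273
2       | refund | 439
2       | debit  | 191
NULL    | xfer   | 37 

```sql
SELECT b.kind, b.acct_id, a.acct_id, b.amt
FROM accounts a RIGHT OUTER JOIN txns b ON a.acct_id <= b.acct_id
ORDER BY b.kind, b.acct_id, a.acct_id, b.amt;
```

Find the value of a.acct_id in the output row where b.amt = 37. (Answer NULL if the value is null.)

NULL

RIGHT JOIN keeps every row from `txns`; unmatched rows get NULL for `accounts`'s columns.
Matching on a.acct_id <= b.acct_id. A NULL in a compared column never satisfies the condition.
- a[0] acct_id=1 → 4 match(es) in b → 4 row(s).
- a[1] acct_id=3 → no match.
- a[2] acct_id=1 → 4 match(es) in b → 4 row(s).
- a[3] acct_id=8 → no match.
- a[4] acct_id=2 → 4 match(es) in b → 4 row(s).
- 1 row(s) from b found no a partner → padded with NULL.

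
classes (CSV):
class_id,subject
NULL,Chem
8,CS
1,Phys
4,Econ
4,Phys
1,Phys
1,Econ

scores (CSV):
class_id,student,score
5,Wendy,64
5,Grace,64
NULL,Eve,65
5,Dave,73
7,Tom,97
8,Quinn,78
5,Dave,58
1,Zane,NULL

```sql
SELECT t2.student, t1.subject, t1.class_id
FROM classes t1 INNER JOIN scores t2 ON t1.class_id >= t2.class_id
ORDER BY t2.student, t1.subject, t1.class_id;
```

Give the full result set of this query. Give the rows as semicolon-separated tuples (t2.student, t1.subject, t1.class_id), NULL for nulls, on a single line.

INNER JOIN keeps only pairs where the ON condition holds.
Matching on t1.class_id >= t2.class_id. A NULL in a compared column never satisfies the condition.
Matched pairs: 12.

(Dave, CS, 8); (Dave, CS, 8); (Grace, CS, 8); (Quinn, CS, 8); (Tom, CS, 8); (Wendy, CS, 8); (Zane, CS, 8); (Zane, Econ, 1); (Zane, Econ, 4); (Zane, Phys, 1); (Zane, Phys, 1); (Zane, Phys, 4)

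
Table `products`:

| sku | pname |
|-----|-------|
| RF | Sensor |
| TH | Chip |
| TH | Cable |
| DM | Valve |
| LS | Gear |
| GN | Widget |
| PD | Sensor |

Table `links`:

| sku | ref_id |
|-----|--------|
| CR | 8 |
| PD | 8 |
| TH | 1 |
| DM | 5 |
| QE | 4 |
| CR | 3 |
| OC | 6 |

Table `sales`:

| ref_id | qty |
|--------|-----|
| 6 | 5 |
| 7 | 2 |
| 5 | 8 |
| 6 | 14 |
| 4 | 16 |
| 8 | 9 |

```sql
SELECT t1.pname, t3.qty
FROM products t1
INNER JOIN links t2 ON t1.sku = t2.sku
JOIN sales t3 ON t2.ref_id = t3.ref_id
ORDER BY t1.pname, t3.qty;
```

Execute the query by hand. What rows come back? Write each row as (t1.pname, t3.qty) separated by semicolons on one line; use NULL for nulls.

Step 1 — t1 INNER JOIN t2 on sku → 4 row(s).
Then INNER JOIN `sales t3` on ref_id: keep only rows whose t2.ref_id appears in t3.

(Sensor, 9); (Valve, 8)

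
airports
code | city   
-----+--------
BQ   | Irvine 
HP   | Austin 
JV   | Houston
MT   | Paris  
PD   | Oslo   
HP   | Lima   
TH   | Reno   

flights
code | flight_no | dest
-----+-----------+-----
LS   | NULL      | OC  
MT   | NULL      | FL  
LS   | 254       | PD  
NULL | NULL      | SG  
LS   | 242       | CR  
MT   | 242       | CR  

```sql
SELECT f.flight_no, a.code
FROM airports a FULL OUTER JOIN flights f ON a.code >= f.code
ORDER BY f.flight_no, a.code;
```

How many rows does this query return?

FULL OUTER JOIN keeps every row from both sides; unmatched rows get NULL for the other side's columns.
Matching on a.code >= f.code. A NULL in a compared column never satisfies the condition.
- a (code=BQ) has no partner → padded with NULL.
- a (code=HP) has no partner → padded with NULL.
- a (code=JV) has no partner → padded with NULL.
- a (code=MT) pairs with 5 row(s) of f.
- a (code=PD) pairs with 5 row(s) of f.
- a (code=HP) has no partner → padded with NULL.
- a (code=TH) pairs with 5 row(s) of f.
- plus 1 unmatched f row(s), each kept with NULL a columns.
Total: 15 matched + 5 padded = 20 rows.

20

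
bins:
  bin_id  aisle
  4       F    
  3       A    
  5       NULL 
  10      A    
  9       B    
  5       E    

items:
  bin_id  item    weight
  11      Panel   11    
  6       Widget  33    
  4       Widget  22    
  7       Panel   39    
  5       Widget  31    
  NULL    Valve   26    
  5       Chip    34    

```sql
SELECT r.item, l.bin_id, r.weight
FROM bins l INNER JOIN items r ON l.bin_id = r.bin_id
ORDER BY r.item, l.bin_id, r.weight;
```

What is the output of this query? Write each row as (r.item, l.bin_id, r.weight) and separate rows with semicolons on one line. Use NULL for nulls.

(Chip, 5, 34); (Chip, 5, 34); (Widget, 4, 22); (Widget, 5, 31); (Widget, 5, 31)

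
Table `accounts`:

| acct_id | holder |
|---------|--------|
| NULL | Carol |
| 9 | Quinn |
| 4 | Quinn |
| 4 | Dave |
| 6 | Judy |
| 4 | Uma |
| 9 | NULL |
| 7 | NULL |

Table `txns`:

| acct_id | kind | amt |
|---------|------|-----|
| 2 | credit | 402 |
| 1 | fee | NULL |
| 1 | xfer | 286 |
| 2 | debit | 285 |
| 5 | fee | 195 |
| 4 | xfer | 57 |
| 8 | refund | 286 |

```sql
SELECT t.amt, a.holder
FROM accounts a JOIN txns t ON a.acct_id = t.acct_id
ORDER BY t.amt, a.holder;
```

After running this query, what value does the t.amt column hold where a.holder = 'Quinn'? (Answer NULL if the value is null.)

INNER JOIN keeps only pairs where the ON condition holds.
Matching on a.acct_id = t.acct_id. A NULL in a compared column never satisfies the condition.
Matched pairs: 3.

57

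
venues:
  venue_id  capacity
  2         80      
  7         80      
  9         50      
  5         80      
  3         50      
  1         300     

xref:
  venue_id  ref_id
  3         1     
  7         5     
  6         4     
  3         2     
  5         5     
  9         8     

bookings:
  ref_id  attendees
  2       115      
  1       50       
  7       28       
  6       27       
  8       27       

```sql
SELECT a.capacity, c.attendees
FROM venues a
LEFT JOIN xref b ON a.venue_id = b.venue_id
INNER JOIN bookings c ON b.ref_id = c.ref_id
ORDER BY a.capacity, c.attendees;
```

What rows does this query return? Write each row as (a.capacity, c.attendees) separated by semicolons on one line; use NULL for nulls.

(50, 27); (50, 50); (50, 115)

Joins associate left-to-right: venues LEFT JOIN xref on venue_id gives 7 intermediate row(s).
Then INNER JOIN `bookings c` on ref_id: keep only rows whose b.ref_id appears in c.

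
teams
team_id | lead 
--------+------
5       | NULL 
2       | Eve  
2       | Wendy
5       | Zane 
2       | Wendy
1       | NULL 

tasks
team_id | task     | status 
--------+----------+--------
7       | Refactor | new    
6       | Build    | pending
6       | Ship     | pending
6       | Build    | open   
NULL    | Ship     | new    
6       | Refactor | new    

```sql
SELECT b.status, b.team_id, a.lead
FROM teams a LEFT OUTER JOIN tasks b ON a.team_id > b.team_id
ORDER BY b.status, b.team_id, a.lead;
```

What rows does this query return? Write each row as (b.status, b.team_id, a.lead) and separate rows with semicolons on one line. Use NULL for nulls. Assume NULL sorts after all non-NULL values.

(NULL, NULL, Eve); (NULL, NULL, Wendy); (NULL, NULL, Wendy); (NULL, NULL, Zane); (NULL, NULL, NULL); (NULL, NULL, NULL)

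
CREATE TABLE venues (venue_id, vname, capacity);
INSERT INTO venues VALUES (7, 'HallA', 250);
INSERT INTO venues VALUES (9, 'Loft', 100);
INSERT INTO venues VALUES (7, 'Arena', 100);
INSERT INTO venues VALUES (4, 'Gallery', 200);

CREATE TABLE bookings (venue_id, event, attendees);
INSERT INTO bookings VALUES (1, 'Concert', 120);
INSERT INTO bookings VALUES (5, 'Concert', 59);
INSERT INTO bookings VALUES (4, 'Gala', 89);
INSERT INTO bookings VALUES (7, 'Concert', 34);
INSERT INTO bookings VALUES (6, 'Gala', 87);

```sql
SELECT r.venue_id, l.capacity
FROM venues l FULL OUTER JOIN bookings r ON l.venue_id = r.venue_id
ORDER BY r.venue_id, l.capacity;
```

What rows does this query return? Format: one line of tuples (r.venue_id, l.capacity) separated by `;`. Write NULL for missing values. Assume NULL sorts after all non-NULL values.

(1, NULL); (4, 200); (5, NULL); (6, NULL); (7, 100); (7, 250); (NULL, 100)

FULL OUTER JOIN keeps every row from both sides; unmatched rows get NULL for the other side's columns.
Matching on l.venue_id = r.venue_id.
Matched pairs: 3; unmatched l rows kept: 1; unmatched r rows kept: 3.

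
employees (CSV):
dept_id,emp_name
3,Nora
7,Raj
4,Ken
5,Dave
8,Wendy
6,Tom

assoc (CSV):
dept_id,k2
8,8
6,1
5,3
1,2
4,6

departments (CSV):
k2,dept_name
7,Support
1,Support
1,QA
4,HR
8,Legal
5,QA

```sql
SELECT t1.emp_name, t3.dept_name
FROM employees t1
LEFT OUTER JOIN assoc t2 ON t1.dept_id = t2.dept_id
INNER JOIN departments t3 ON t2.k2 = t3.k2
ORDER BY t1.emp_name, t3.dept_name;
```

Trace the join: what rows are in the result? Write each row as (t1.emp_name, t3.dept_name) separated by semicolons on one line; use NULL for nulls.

(Tom, QA); (Tom, Support); (Wendy, Legal)

Joins associate left-to-right: employees LEFT JOIN assoc on dept_id gives 6 intermediate row(s).
Then INNER JOIN `departments t3` on k2: keep only rows whose t2.k2 appears in t3.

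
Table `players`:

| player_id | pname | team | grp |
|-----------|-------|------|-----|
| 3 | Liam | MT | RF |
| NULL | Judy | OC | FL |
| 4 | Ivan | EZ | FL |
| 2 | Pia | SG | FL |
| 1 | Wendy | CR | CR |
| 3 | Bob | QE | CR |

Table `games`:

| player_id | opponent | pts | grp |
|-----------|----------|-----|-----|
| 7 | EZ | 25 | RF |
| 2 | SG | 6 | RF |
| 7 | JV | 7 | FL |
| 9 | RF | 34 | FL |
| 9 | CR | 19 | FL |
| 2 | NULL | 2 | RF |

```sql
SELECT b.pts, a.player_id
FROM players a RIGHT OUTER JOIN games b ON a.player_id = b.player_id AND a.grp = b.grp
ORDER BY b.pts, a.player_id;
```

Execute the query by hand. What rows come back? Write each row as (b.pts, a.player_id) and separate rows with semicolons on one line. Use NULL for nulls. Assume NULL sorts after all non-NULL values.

(2, NULL); (6, NULL); (7, NULL); (19, NULL); (25, NULL); (34, NULL)

RIGHT JOIN keeps every row from `games`; unmatched rows get NULL for `players`'s columns.
Matching on a.player_id = b.player_id AND a.grp = b.grp. A NULL in a compared column never satisfies the condition.
Matched pairs: 0; unmatched b rows kept: 6.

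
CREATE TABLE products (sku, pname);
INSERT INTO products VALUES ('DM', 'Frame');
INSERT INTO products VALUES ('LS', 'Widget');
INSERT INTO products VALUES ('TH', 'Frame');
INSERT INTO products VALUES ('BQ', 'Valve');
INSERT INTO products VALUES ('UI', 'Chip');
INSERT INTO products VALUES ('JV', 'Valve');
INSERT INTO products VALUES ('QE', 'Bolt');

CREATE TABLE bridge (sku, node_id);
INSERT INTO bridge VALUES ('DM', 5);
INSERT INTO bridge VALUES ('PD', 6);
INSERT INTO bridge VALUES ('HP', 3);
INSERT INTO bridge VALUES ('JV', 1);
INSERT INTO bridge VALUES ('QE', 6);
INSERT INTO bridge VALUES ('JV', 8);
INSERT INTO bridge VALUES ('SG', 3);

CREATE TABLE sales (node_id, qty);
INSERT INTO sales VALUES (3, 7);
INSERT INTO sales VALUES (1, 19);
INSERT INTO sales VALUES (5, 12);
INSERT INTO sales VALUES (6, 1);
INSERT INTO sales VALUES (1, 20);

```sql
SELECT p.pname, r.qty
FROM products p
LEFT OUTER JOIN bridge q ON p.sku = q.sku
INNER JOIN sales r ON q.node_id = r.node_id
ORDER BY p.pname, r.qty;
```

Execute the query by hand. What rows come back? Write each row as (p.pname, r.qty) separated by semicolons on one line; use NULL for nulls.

Evaluate left to right. First `products p LEFT JOIN bridge q` on sku: 8 row(s).
Then INNER JOIN `sales r` on node_id: keep only rows whose q.node_id appears in r.

(Bolt, 1); (Frame, 12); (Valve, 19); (Valve, 20)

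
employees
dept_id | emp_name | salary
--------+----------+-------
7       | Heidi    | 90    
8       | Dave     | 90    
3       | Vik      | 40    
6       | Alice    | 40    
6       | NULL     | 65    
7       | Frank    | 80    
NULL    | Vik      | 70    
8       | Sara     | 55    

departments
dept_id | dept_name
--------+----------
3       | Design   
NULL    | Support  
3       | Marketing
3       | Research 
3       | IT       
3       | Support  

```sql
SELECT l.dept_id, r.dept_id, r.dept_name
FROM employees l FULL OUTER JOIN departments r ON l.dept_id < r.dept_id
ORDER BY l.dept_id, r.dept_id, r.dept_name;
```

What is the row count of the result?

14

FULL OUTER JOIN keeps every row from both sides; unmatched rows get NULL for the other side's columns.
Matching on l.dept_id < r.dept_id. A NULL in a compared column never satisfies the condition.
- l[0] dept_id=7 → no match; kept with NULLs on the r side.
- l[1] dept_id=8 → no match; kept with NULLs on the r side.
- l[2] dept_id=3 → no match; kept with NULLs on the r side.
- l[3] dept_id=6 → no match; kept with NULLs on the r side.
- l[4] dept_id=6 → no match; kept with NULLs on the r side.
- l[5] dept_id=7 → no match; kept with NULLs on the r side.
- l[6] dept_id=NULL → no match; kept with NULLs on the r side.
- l[7] dept_id=8 → no match; kept with NULLs on the r side.
- 6 row(s) from r found no l partner → padded with NULL.
Total: 0 matched + 14 padded = 14 rows.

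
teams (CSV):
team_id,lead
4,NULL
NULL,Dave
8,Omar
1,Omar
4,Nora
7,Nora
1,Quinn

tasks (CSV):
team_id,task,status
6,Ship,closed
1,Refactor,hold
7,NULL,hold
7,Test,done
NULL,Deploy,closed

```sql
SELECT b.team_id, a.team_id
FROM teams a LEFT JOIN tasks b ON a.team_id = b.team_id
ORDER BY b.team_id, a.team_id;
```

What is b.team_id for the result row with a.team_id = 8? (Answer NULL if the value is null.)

LEFT JOIN keeps every row from `teams`; unmatched rows get NULL for `tasks`'s columns.
Matching on a.team_id = b.team_id. A NULL in a compared column never satisfies the condition.
Matched pairs: 4; unmatched a rows kept: 4.

NULL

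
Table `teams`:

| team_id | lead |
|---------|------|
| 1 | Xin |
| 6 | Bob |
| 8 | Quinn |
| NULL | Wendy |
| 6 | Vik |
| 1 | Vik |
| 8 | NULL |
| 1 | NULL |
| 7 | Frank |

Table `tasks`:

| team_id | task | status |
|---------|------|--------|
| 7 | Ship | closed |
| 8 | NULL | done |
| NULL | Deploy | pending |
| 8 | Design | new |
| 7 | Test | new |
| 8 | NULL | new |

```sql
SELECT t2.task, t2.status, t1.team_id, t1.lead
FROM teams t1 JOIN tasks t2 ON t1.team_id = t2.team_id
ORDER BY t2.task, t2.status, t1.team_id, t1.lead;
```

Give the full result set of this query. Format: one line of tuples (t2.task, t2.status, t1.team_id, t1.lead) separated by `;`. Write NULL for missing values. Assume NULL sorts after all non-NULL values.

INNER JOIN keeps only pairs where the ON condition holds.
Matching on t1.team_id = t2.team_id. A NULL in a compared column never satisfies the condition.
Matched pairs: 8.

(Design, new, 8, Quinn); (Design, new, 8, NULL); (Ship, closed, 7, Frank); (Test, new, 7, Frank); (NULL, done, 8, Quinn); (NULL, done, 8, NULL); (NULL, new, 8, Quinn); (NULL, new, 8, NULL)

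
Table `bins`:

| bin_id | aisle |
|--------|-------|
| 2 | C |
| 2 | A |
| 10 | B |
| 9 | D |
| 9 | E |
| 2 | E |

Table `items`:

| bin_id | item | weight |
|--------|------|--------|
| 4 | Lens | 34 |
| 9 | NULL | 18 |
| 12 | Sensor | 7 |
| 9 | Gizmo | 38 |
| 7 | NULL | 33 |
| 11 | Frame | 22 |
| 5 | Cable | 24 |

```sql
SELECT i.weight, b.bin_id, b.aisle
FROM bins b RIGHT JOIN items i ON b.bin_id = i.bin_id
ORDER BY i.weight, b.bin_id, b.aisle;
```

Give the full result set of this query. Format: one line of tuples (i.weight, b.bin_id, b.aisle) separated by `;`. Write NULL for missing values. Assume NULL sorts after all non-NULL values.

(7, NULL, NULL); (18, 9, D); (18, 9, E); (22, NULL, NULL); (24, NULL, NULL); (33, NULL, NULL); (34, NULL, NULL); (38, 9, D); (38, 9, E)

RIGHT JOIN keeps every row from `items`; unmatched rows get NULL for `bins`'s columns.
Matching on b.bin_id = i.bin_id.
- b[0] bin_id=2 → no match.
- b[1] bin_id=2 → no match.
- b[2] bin_id=10 → no match.
- b[3] bin_id=9 → 2 match(es) in i → 2 row(s).
- b[4] bin_id=9 → 2 match(es) in i → 2 row(s).
- b[5] bin_id=2 → no match.
- 5 i row(s) had no b match → kept, b columns NULL.
After projecting and ordering:
i.weight | b.bin_id | b.aisle
7 | NULL | NULL
18 | 9 | D
18 | 9 | E
22 | NULL | NULL
24 | NULL | NULL
33 | NULL | NULL
34 | NULL | NULL
38 | 9 | D
38 | 9 | E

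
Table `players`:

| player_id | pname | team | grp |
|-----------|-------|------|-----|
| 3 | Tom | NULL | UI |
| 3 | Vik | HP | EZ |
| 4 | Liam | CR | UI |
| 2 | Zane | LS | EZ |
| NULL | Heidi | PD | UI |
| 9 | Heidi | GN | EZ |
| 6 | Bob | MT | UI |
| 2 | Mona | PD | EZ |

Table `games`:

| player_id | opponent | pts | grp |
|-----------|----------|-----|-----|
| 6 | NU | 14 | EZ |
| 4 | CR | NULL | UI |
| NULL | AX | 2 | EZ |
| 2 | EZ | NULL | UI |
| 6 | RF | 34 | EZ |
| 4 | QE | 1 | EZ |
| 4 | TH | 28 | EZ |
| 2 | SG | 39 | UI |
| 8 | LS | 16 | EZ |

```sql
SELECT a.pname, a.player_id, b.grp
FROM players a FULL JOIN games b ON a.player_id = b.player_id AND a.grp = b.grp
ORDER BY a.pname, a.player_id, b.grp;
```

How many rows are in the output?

FULL OUTER JOIN keeps every row from both sides; unmatched rows get NULL for the other side's columns.
Matching on a.player_id = b.player_id AND a.grp = b.grp. A NULL in a compared column never satisfies the condition.
Matched pairs: 1; unmatched a rows kept: 7; unmatched b rows kept: 8.
Total: 1 matched + 15 padded = 16 rows.

16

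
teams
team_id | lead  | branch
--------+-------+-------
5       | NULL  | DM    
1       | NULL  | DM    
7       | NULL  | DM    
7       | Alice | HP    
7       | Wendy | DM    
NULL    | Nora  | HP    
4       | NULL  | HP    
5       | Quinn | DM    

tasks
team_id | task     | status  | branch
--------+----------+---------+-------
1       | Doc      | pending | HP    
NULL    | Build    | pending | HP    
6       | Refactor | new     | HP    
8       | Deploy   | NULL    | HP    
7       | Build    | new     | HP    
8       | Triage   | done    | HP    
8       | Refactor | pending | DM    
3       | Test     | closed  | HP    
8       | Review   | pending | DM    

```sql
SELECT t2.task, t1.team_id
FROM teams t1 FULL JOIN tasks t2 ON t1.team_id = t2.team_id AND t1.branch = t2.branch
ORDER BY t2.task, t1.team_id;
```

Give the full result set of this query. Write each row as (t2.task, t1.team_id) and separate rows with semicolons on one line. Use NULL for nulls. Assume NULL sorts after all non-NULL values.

(Build, 7); (Build, NULL); (Deploy, NULL); (Doc, NULL); (Refactor, NULL); (Refactor, NULL); (Review, NULL); (Test, NULL); (Triage, NULL); (NULL, 1); (NULL, 4); (NULL, 5); (NULL, 5); (NULL, 7); (NULL, 7); (NULL, NULL)

FULL OUTER JOIN keeps every row from both sides; unmatched rows get NULL for the other side's columns.
Matching on t1.team_id = t2.team_id AND t1.branch = t2.branch. A NULL in a compared column never satisfies the condition.
- team_id=5, branch=DM: no t2 row matches, row kept with t2 columns NULL.
- team_id=1, branch=DM: no t2 row matches, row kept with t2 columns NULL.
- team_id=7, branch=DM: no t2 row matches, row kept with t2 columns NULL.
- team_id=7, branch=HP: 1 matching t2 row(s), so 1 row(s) emitted.
- team_id=7, branch=DM: no t2 row matches, row kept with t2 columns NULL.
- team_id=NULL, branch=HP: no t2 row matches, row kept with t2 columns NULL.
- team_id=4, branch=HP: no t2 row matches, row kept with t2 columns NULL.
- team_id=5, branch=DM: no t2 row matches, row kept with t2 columns NULL.
- 8 t2 row(s) had no t1 match → kept, t1 columns NULL.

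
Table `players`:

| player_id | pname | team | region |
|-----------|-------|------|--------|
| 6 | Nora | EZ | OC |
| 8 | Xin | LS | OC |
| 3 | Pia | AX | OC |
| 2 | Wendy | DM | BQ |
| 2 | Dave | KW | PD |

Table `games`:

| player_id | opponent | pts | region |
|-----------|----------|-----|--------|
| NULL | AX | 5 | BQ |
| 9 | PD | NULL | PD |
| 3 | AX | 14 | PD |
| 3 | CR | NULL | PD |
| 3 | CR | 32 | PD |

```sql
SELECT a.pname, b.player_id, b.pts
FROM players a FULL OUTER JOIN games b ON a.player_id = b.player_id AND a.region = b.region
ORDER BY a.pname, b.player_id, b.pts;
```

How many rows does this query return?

FULL OUTER JOIN keeps every row from both sides; unmatched rows get NULL for the other side's columns.
Matching on a.player_id = b.player_id AND a.region = b.region. A NULL in a compared column never satisfies the condition.
- a[0] player_id=6, region=OC → no match; kept with NULLs on the b side.
- a[1] player_id=8, region=OC → no match; kept with NULLs on the b side.
- a[2] player_id=3, region=OC → no match; kept with NULLs on the b side.
- a[3] player_id=2, region=BQ → no match; kept with NULLs on the b side.
- a[4] player_id=2, region=PD → no match; kept with NULLs on the b side.
- 5 b row(s) had no a match → kept, a columns NULL.
Total: 0 matched + 10 padded = 10 rows.

10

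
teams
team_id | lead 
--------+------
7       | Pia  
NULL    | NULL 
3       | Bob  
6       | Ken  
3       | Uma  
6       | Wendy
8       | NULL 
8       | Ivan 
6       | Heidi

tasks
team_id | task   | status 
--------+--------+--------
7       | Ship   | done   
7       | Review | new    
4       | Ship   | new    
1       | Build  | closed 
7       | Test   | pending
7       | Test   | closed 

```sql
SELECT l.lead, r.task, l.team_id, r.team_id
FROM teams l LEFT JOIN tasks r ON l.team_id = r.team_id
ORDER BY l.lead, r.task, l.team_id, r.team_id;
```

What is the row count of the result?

12

LEFT JOIN keeps every row from `teams`; unmatched rows get NULL for `tasks`'s columns.
Matching on l.team_id = r.team_id. A NULL in a compared column never satisfies the condition.
- l row (team_id=7): matches 4 r row(s) → 4 output row(s).
- l row (team_id=NULL): no match → kept, r columns NULL.
- l row (team_id=3): no match → kept, r columns NULL.
- l row (team_id=6): no match → kept, r columns NULL.
- l row (team_id=3): no match → kept, r columns NULL.
- l row (team_id=6): no match → kept, r columns NULL.
- l row (team_id=8): no match → kept, r columns NULL.
- l row (team_id=8): no match → kept, r columns NULL.
- l row (team_id=6): no match → kept, r columns NULL.
Total: 4 matched + 8 padded = 12 rows.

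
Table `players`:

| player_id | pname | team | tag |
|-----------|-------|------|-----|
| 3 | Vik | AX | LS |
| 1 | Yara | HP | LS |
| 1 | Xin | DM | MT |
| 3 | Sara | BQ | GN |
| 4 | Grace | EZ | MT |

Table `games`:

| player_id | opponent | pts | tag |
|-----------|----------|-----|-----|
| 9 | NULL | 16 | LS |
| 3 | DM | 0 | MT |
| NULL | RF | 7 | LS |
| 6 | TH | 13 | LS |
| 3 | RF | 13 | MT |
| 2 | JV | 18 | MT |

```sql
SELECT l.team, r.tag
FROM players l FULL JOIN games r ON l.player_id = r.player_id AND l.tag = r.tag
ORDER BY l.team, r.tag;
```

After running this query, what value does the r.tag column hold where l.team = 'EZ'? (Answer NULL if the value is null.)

FULL OUTER JOIN keeps every row from both sides; unmatched rows get NULL for the other side's columns.
Matching on l.player_id = r.player_id AND l.tag = r.tag. A NULL in a compared column never satisfies the condition.
- player_id=3, tag=LS: no r row matches, row kept with r columns NULL.
- player_id=1, tag=LS: no r row matches, row kept with r columns NULL.
- player_id=1, tag=MT: no r row matches, row kept with r columns NULL.
- player_id=3, tag=GN: no r row matches, row kept with r columns NULL.
- player_id=4, tag=MT: no r row matches, row kept with r columns NULL.
- 6 r row(s) had no l match → kept, l columns NULL.

NULL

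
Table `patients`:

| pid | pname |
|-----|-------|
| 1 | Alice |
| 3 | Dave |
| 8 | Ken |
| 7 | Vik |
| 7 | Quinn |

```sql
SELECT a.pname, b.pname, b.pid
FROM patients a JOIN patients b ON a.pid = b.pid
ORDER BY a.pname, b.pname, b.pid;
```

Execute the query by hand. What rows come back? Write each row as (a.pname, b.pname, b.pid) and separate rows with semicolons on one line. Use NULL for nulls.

(Alice, Alice, 1); (Dave, Dave, 3); (Ken, Ken, 8); (Quinn, Quinn, 7); (Quinn, Vik, 7); (Vik, Quinn, 7); (Vik, Vik, 7)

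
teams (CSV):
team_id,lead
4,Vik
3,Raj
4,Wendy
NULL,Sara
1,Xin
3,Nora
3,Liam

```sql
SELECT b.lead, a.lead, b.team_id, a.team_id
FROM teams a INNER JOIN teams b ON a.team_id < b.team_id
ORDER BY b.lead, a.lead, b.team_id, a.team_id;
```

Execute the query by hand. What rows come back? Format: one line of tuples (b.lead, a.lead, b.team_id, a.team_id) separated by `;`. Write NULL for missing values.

(Liam, Xin, 3, 1); (Nora, Xin, 3, 1); (Raj, Xin, 3, 1); (Vik, Liam, 4, 3); (Vik, Nora, 4, 3); (Vik, Raj, 4, 3); (Vik, Xin, 4, 1); (Wendy, Liam, 4, 3); (Wendy, Nora, 4, 3); (Wendy, Raj, 4, 3); (Wendy, Xin, 4, 1)

INNER JOIN keeps only pairs where the ON condition holds.
Matching on a.team_id < b.team_id. A NULL in a compared column never satisfies the condition.
- a (team_id=4) has no partner → excluded.
- a (team_id=3) pairs with 2 row(s) of b.
- a (team_id=4) has no partner → excluded.
- a (team_id=NULL) has no partner → excluded.
- a (team_id=1) pairs with 5 row(s) of b.
- a (team_id=3) pairs with 2 row(s) of b.
- a (team_id=3) pairs with 2 row(s) of b.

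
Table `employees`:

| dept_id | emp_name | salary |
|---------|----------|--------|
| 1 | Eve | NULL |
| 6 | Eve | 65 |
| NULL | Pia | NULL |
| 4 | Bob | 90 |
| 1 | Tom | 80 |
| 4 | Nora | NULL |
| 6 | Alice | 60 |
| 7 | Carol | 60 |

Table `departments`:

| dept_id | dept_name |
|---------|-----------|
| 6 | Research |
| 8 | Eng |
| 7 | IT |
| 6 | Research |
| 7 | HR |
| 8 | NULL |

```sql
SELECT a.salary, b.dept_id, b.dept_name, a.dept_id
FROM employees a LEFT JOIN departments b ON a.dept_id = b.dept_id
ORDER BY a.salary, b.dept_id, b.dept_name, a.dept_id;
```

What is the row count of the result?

11

LEFT JOIN keeps every row from `employees`; unmatched rows get NULL for `departments`'s columns.
Matching on a.dept_id = b.dept_id. A NULL in a compared column never satisfies the condition.
- a (dept_id=1) has no partner → padded with NULL.
- a (dept_id=6) pairs with 2 row(s) of b.
- a (dept_id=NULL) has no partner → padded with NULL.
- a (dept_id=4) has no partner → padded with NULL.
- a (dept_id=1) has no partner → padded with NULL.
- a (dept_id=4) has no partner → padded with NULL.
- a (dept_id=6) pairs with 2 row(s) of b.
- a (dept_id=7) pairs with 2 row(s) of b.
Total: 6 matched + 5 padded = 11 rows.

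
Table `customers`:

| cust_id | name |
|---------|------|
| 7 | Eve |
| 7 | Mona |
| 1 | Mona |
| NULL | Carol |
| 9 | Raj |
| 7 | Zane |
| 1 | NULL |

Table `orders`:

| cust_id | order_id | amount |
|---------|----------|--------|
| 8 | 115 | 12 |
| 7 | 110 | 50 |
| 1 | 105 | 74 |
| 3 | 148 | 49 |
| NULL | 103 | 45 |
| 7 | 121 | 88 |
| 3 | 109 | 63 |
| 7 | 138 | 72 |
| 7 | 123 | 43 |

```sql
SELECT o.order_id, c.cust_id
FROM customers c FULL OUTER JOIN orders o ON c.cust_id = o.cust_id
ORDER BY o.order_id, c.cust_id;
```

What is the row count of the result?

20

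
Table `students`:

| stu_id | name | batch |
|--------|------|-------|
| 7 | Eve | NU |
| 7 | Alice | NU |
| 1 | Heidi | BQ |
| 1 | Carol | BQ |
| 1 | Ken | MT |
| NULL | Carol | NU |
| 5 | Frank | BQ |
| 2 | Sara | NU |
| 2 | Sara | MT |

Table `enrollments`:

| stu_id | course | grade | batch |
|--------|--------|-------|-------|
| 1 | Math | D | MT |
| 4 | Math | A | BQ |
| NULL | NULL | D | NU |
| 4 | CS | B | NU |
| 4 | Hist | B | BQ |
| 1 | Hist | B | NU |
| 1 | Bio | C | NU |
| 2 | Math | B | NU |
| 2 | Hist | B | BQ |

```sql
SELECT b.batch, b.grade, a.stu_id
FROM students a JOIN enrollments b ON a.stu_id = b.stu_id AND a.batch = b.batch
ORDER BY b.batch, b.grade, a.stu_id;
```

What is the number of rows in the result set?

INNER JOIN keeps only pairs where the ON condition holds.
Matching on a.stu_id = b.stu_id AND a.batch = b.batch. A NULL in a compared column never satisfies the condition.
- a[0] stu_id=7, batch=NU → no match; dropped.
- a[1] stu_id=7, batch=NU → no match; dropped.
- a[2] stu_id=1, batch=BQ → no match; dropped.
- a[3] stu_id=1, batch=BQ → no match; dropped.
- a[4] stu_id=1, batch=MT → 1 match(es) in b → 1 row(s).
- a[5] stu_id=NULL, batch=NU → no match; dropped.
- a[6] stu_id=5, batch=BQ → no match; dropped.
- a[7] stu_id=2, batch=NU → 1 match(es) in b → 1 row(s).
- a[8] stu_id=2, batch=MT → no match; dropped.
Total: 2 rows.

2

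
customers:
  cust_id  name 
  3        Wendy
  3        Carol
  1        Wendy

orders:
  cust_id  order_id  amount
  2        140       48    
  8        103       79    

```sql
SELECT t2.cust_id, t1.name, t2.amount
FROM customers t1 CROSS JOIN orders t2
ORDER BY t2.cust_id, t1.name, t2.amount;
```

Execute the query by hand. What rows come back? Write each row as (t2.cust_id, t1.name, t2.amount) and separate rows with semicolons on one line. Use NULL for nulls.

(2, Carol, 48); (2, Wendy, 48); (2, Wendy, 48); (8, Carol, 79); (8, Wendy, 79); (8, Wendy, 79)

CROSS JOIN pairs every row of `customers` with every row of `orders`: 3 × 2 = 6 rows.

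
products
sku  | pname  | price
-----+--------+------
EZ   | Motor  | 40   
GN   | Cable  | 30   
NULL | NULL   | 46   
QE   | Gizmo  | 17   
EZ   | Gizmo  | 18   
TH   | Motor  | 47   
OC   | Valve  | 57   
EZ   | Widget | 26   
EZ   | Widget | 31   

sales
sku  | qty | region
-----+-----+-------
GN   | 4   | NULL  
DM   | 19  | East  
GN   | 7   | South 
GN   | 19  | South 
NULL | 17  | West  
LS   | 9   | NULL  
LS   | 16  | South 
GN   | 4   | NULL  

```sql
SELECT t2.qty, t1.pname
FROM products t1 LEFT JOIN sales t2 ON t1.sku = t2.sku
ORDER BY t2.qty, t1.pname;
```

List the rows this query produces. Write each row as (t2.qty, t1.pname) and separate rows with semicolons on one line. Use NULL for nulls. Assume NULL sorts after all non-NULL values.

LEFT JOIN keeps every row from `products`; unmatched rows get NULL for `sales`'s columns.
Matching on t1.sku = t2.sku. A NULL in a compared column never satisfies the condition.
- t1 row (sku=EZ): no match → kept, t2 columns NULL.
- t1 row (sku=GN): matches 4 t2 row(s) → 4 output row(s).
- t1 row (sku=NULL): no match → kept, t2 columns NULL.
- t1 row (sku=QE): no match → kept, t2 columns NULL.
- t1 row (sku=EZ): no match → kept, t2 columns NULL.
- t1 row (sku=TH): no match → kept, t2 columns NULL.
- t1 row (sku=OC): no match → kept, t2 columns NULL.
- t1 row (sku=EZ): no match → kept, t2 columns NULL.
- t1 row (sku=EZ): no match → kept, t2 columns NULL.

(4, Cable); (4, Cable); (7, Cable); (19, Cable); (NULL, Gizmo); (NULL, Gizmo); (NULL, Motor); (NULL, Motor); (NULL, Valve); (NULL, Widget); (NULL, Widget); (NULL, NULL)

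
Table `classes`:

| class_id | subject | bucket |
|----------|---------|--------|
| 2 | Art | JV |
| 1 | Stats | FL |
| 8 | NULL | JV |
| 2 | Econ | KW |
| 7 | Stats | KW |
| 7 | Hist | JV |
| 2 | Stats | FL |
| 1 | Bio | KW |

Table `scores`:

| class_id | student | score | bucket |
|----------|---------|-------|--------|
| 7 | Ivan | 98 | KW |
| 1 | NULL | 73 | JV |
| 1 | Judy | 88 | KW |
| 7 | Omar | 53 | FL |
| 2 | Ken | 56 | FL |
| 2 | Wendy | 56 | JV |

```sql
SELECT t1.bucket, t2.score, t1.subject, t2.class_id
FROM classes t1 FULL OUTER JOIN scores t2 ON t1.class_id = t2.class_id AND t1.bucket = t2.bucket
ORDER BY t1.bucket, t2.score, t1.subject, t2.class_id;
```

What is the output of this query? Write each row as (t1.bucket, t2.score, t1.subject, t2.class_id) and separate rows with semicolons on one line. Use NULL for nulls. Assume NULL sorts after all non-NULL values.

FULL OUTER JOIN keeps every row from both sides; unmatched rows get NULL for the other side's columns.
Matching on t1.class_id = t2.class_id AND t1.bucket = t2.bucket.
Matched pairs: 4; unmatched t1 rows kept: 4; unmatched t2 rows kept: 2.

(FL, 56, Stats, 2); (FL, NULL, Stats, NULL); (JV, 56, Art, 2); (JV, NULL, Hist, NULL); (JV, NULL, NULL, NULL); (KW, 88, Bio, 1); (KW, 98, Stats, 7); (KW, NULL, Econ, NULL); (NULL, 53, NULL, 7); (NULL, 73, NULL, 1)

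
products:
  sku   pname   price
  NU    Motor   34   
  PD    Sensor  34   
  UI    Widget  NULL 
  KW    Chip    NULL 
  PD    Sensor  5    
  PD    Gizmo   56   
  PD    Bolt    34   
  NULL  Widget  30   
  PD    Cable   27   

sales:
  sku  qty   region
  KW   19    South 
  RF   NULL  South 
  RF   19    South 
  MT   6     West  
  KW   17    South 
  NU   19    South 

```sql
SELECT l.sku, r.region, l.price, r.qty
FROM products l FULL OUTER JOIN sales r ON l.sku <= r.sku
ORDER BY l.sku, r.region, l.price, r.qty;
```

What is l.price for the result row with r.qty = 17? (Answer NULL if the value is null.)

FULL OUTER JOIN keeps every row from both sides; unmatched rows get NULL for the other side's columns.
Matching on l.sku <= r.sku. A NULL in a compared column never satisfies the condition.
- l (sku=NU) pairs with 3 row(s) of r.
- l (sku=PD) pairs with 2 row(s) of r.
- l (sku=UI) has no partner → padded with NULL.
- l (sku=KW) pairs with 6 row(s) of r.
- l (sku=PD) pairs with 2 row(s) of r.
- l (sku=PD) pairs with 2 row(s) of r.
- l (sku=PD) pairs with 2 row(s) of r.
- l (sku=NULL) has no partner → padded with NULL.
- l (sku=PD) pairs with 2 row(s) of r.

NULL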